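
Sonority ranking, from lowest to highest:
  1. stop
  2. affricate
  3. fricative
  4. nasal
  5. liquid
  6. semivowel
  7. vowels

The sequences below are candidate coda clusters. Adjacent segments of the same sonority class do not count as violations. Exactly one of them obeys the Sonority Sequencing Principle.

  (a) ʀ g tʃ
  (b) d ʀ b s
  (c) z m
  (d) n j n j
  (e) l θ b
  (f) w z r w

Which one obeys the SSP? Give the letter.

e

(a) ʀ g tʃ: profile 5-1-2 — violates.
(b) d ʀ b s: profile 1-5-1-3 — violates.
(c) z m: profile 3-4 — violates.
(d) n j n j: profile 4-6-4-6 — violates.
(e) l θ b: profile 5-3-1 — obeys.
(f) w z r w: profile 6-3-5-6 — violates.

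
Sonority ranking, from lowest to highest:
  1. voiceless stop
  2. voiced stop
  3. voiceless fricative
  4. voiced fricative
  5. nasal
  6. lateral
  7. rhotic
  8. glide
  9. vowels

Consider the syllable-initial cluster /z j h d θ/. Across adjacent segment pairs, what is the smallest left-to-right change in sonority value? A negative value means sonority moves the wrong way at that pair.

/z/: voiced fricative = 4.
/j/: glide = 8.
/h/: voiceless fricative = 3.
/d/: voiced stop = 2.
/θ/: voiceless fricative = 3.
/z/→/j/: change +4.
/j/→/h/: change -5.
/h/→/d/: change -1.
/d/→/θ/: change +1.
Minimum = -5.

-5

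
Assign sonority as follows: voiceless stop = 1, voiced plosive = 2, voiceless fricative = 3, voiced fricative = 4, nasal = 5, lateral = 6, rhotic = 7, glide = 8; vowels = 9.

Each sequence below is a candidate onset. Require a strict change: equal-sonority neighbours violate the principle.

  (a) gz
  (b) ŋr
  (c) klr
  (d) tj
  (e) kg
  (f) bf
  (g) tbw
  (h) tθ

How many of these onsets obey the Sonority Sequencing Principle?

(a) gz: profile 2-4 — obeys.
(b) ŋr: profile 5-7 — obeys.
(c) klr: profile 1-6-7 — obeys.
(d) tj: profile 1-8 — obeys.
(e) kg: profile 1-2 — obeys.
(f) bf: profile 2-3 — obeys.
(g) tbw: profile 1-2-8 — obeys.
(h) tθ: profile 1-3 — obeys.

8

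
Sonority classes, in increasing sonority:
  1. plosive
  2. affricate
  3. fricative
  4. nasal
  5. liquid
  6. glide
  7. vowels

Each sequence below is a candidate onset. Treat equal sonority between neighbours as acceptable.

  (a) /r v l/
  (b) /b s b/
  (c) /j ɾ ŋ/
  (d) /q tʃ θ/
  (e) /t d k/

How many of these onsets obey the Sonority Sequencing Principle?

(a) 5-3-5 → violates
(b) 1-3-1 → violates
(c) 6-5-4 → violates
(d) 1-2-3 → obeys
(e) 1-1-1 → obeys

2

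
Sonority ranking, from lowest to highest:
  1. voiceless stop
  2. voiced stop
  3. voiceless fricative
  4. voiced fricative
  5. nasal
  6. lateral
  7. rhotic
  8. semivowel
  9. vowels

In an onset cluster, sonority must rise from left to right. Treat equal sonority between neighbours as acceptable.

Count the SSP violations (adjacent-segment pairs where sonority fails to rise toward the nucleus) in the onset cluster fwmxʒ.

/f/: voiceless fricative = 3.
/w/: semivowel = 8.
/m/: nasal = 5.
/x/: voiceless fricative = 3.
/ʒ/: voiced fricative = 4.
/f/→/w/: 3→8 (rises) — ok.
/w/→/m/: 8→5 (does not rise) — violation.
/m/→/x/: 5→3 (does not rise) — violation.
/x/→/ʒ/: 3→4 (rises) — ok.

2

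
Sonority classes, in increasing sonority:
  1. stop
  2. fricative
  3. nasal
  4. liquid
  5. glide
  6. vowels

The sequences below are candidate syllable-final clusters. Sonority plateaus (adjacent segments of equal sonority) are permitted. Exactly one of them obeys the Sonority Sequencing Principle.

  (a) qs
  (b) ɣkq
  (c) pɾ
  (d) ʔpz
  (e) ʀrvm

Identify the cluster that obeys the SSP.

b

(a) 1-2 → violates
(b) 2-1-1 → obeys
(c) 1-4 → violates
(d) 1-1-2 → violates
(e) 4-4-2-3 → violates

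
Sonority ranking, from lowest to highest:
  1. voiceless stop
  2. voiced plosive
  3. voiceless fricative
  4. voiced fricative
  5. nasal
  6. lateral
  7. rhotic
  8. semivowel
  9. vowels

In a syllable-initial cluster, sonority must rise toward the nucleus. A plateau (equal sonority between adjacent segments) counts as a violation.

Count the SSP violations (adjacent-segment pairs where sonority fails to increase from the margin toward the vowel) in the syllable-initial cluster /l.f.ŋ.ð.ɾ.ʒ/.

3

/l/ — lateral, sonority 6.
/f/ — voiceless fricative, sonority 3.
/ŋ/ — nasal, sonority 5.
/ð/ — voiced fricative, sonority 4.
/ɾ/ — rhotic, sonority 7.
/ʒ/ — voiced fricative, sonority 4.
/l/→/f/: 6→3 (does not rise) — violation.
/f/→/ŋ/: 3→5 (rises) — ok.
/ŋ/→/ð/: 5→4 (does not rise) — violation.
/ð/→/ɾ/: 4→7 (rises) — ok.
/ɾ/→/ʒ/: 7→4 (does not rise) — violation.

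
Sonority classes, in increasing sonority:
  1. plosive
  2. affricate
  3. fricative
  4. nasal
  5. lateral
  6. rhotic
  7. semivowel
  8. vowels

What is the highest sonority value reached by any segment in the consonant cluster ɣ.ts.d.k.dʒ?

3

/ɣ/ is a fricative (sonority 3).
/ts/ is an affricate (sonority 2).
/d/ is a plosive (sonority 1).
/k/ is a plosive (sonority 1).
/dʒ/ is an affricate (sonority 2).
The maximum is 3.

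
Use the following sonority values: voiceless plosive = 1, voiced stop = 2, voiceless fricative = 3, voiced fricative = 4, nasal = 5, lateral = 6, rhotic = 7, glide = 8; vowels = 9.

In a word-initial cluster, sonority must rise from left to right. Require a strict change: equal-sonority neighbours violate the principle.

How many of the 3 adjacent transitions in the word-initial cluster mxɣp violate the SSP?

2

/m/: nasal = 5.
/x/: voiceless fricative = 3.
/ɣ/: voiced fricative = 4.
/p/: voiceless plosive = 1.
/m/→/x/: 5→3 (does not rise) — violation.
/x/→/ɣ/: 3→4 (rises) — ok.
/ɣ/→/p/: 4→1 (does not rise) — violation.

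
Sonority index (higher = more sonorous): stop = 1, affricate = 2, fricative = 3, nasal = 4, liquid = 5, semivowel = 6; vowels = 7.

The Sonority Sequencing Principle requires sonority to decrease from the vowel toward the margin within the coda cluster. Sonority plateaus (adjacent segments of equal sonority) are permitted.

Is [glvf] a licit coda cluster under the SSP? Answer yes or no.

no

/g/ is a stop (sonority 1).
/l/ is a liquid (sonority 5).
/v/ is a fricative (sonority 3).
/f/ is a fricative (sonority 3).
The profile is 1-5-3-3. Between /g/ (1) and /l/ (5) sonority does not fall, so the cluster violates the SSP.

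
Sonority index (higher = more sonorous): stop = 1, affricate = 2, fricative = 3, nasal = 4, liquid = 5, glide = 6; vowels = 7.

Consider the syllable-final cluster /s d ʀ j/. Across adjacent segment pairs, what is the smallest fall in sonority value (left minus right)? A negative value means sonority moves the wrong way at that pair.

/s/ — fricative, sonority 3.
/d/ — stop, sonority 1.
/ʀ/ — liquid, sonority 5.
/j/ — glide, sonority 6.
/s/→/d/: change +2.
/d/→/ʀ/: change -4.
/ʀ/→/j/: change -1.
Minimum = -4.

-4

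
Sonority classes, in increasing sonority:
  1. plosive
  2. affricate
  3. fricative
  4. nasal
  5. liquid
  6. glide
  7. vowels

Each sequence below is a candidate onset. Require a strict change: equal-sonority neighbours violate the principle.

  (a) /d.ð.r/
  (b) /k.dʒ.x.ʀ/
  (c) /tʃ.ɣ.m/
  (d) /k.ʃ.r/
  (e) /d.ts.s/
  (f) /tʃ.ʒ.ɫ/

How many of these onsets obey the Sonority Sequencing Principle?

6

(a) 1-3-5 → obeys
(b) 1-2-3-5 → obeys
(c) 2-3-4 → obeys
(d) 1-3-5 → obeys
(e) 1-2-3 → obeys
(f) 2-3-5 → obeys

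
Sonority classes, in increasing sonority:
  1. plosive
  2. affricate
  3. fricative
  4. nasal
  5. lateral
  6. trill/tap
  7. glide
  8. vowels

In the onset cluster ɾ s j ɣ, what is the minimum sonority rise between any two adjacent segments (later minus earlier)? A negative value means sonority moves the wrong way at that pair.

/ɾ/: trill/tap = 6.
/s/: fricative = 3.
/j/: glide = 7.
/ɣ/: fricative = 3.
/ɾ/→/s/: change -3.
/s/→/j/: change +4.
/j/→/ɣ/: change -4.
Minimum = -4.

-4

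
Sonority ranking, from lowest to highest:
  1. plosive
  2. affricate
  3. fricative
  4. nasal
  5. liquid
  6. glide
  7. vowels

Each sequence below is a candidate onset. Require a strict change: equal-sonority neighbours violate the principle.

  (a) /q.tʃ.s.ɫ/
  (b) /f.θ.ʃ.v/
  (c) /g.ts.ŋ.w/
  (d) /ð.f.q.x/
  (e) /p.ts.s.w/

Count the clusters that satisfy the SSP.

3

(a) 1-2-3-5 → obeys
(b) 3-3-3-3 → violates
(c) 1-2-4-6 → obeys
(d) 3-3-1-3 → violates
(e) 1-2-3-6 → obeys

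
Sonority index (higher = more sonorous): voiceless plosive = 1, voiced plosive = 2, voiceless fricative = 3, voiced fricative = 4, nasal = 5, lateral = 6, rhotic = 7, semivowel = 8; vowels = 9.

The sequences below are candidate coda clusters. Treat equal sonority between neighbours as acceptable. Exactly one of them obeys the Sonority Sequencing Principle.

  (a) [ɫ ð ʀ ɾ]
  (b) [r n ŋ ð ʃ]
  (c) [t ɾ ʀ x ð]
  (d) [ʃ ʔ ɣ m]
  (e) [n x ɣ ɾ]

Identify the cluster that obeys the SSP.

(a) 6-4-7-7 → violates
(b) 7-5-5-4-3 → obeys
(c) 1-7-7-3-4 → violates
(d) 3-1-4-5 → violates
(e) 5-3-4-7 → violates

b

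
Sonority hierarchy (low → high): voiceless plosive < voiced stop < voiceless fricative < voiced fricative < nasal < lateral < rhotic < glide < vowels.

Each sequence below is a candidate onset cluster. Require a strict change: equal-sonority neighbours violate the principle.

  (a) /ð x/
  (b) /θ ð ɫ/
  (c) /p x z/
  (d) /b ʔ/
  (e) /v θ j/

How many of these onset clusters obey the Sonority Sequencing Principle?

2

(a) /ð x/: profile 4-3 — violates.
(b) /θ ð ɫ/: profile 3-4-6 — obeys.
(c) /p x z/: profile 1-3-4 — obeys.
(d) /b ʔ/: profile 2-1 — violates.
(e) /v θ j/: profile 4-3-8 — violates.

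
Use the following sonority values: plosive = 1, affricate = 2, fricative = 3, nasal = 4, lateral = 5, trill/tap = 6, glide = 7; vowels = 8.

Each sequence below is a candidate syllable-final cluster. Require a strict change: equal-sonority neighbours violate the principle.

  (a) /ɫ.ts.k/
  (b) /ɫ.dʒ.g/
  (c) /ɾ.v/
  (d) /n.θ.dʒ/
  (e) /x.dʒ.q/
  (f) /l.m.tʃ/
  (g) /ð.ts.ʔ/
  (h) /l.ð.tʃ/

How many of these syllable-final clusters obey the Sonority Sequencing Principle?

(a) 5-2-1 → obeys
(b) 5-2-1 → obeys
(c) 6-3 → obeys
(d) 4-3-2 → obeys
(e) 3-2-1 → obeys
(f) 5-4-2 → obeys
(g) 3-2-1 → obeys
(h) 5-3-2 → obeys

8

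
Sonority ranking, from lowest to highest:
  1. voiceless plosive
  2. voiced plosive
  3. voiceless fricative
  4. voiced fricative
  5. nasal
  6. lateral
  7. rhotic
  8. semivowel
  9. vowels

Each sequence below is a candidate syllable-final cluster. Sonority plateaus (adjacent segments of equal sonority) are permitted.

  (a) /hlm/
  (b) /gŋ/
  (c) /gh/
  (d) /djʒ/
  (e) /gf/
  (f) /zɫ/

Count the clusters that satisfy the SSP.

0

(a) /hlm/: profile 3-6-5 — violates.
(b) /gŋ/: profile 2-5 — violates.
(c) /gh/: profile 2-3 — violates.
(d) /djʒ/: profile 2-8-4 — violates.
(e) /gf/: profile 2-3 — violates.
(f) /zɫ/: profile 4-6 — violates.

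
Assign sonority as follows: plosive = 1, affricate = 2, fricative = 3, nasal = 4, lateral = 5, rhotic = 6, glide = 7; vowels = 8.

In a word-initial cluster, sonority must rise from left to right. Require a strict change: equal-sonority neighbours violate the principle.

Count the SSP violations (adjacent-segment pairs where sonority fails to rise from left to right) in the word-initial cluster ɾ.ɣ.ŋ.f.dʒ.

3

/ɾ/ is a rhotic (sonority 6).
/ɣ/ is a fricative (sonority 3).
/ŋ/ is a nasal (sonority 4).
/f/ is a fricative (sonority 3).
/dʒ/ is an affricate (sonority 2).
/ɾ/→/ɣ/: 6→3 (does not rise) — violation.
/ɣ/→/ŋ/: 3→4 (rises) — ok.
/ŋ/→/f/: 4→3 (does not rise) — violation.
/f/→/dʒ/: 3→2 (does not rise) — violation.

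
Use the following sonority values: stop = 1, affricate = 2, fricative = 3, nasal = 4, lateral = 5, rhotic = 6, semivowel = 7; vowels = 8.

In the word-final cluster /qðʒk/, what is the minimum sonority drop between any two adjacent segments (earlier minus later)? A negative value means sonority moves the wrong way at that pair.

-2

/q/ — stop, sonority 1.
/ð/ — fricative, sonority 3.
/ʒ/ — fricative, sonority 3.
/k/ — stop, sonority 1.
/q/→/ð/: change -2.
/ð/→/ʒ/: change +0.
/ʒ/→/k/: change +2.
Minimum = -2.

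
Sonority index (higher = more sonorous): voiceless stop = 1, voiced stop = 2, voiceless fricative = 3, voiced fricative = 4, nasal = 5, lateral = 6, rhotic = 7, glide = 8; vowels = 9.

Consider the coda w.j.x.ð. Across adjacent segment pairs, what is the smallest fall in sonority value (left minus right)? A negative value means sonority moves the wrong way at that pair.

/w/: glide = 8.
/j/: glide = 8.
/x/: voiceless fricative = 3.
/ð/: voiced fricative = 4.
/w/→/j/: change +0.
/j/→/x/: change +5.
/x/→/ð/: change -1.
Minimum = -1.

-1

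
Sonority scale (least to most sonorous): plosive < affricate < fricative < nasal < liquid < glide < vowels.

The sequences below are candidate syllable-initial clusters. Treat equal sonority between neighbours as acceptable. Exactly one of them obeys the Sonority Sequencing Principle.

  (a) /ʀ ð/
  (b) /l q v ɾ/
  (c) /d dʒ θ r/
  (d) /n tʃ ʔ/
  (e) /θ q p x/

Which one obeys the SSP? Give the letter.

c

(a) sonority 5-3: ill-formed.
(b) sonority 5-1-3-5: ill-formed.
(c) sonority 1-2-3-5: well-formed.
(d) sonority 4-2-1: ill-formed.
(e) sonority 3-1-1-3: ill-formed.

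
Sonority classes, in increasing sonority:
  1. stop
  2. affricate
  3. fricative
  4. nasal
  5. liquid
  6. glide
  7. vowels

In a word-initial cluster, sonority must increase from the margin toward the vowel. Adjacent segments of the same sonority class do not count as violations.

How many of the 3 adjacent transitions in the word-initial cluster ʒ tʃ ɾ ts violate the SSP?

/ʒ/ — fricative, sonority 3.
/tʃ/ — affricate, sonority 2.
/ɾ/ — liquid, sonority 5.
/ts/ — affricate, sonority 2.
/ʒ/→/tʃ/: 3→2 (does not rise) — violation.
/tʃ/→/ɾ/: 2→5 (rises) — ok.
/ɾ/→/ts/: 5→2 (does not rise) — violation.

2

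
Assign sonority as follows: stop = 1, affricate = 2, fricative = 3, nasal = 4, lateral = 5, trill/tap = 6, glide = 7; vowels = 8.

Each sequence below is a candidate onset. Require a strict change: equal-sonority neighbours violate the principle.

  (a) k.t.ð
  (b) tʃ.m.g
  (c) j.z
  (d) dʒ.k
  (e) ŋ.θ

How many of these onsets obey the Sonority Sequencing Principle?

0

(a) 1-1-3 → violates
(b) 2-4-1 → violates
(c) 7-3 → violates
(d) 2-1 → violates
(e) 4-3 → violates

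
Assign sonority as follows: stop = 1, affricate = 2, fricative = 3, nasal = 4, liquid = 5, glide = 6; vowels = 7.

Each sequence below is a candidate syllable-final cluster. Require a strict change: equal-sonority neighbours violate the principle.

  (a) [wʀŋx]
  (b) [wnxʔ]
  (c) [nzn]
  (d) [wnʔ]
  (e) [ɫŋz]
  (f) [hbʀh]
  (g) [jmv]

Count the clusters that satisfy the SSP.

(a) 6-5-4-3 → obeys
(b) 6-4-3-1 → obeys
(c) 4-3-4 → violates
(d) 6-4-1 → obeys
(e) 5-4-3 → obeys
(f) 3-1-5-3 → violates
(g) 6-4-3 → obeys

5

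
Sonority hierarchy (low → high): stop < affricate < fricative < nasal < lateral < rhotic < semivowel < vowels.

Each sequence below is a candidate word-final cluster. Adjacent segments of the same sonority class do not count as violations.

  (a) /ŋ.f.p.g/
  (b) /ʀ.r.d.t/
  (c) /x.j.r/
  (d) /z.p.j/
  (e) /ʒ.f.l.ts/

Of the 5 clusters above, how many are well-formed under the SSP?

2

(a) 4-3-1-1 → obeys
(b) 6-6-1-1 → obeys
(c) 3-7-6 → violates
(d) 3-1-7 → violates
(e) 3-3-5-2 → violates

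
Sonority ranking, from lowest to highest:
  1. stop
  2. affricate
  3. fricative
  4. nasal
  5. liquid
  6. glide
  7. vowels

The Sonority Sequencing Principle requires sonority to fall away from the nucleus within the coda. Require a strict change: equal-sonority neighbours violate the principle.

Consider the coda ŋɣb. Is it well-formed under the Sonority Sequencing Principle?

/ŋ/ is a nasal (sonority 4).
/ɣ/ is a fricative (sonority 3).
/b/ is a stop (sonority 1).
The profile 4-3-1 strictly falls, so the coda satisfies the SSP.

yes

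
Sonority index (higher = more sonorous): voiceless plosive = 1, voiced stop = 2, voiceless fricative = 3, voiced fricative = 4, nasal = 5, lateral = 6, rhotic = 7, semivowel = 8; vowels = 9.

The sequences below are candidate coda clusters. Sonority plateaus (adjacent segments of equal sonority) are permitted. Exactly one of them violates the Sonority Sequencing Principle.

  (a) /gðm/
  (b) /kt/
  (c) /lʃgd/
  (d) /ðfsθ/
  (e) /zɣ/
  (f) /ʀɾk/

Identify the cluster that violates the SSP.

a

(a) /gðm/: profile 2-4-5 — violates.
(b) /kt/: profile 1-1 — obeys.
(c) /lʃgd/: profile 6-3-2-2 — obeys.
(d) /ðfsθ/: profile 4-3-3-3 — obeys.
(e) /zɣ/: profile 4-4 — obeys.
(f) /ʀɾk/: profile 7-7-1 — obeys.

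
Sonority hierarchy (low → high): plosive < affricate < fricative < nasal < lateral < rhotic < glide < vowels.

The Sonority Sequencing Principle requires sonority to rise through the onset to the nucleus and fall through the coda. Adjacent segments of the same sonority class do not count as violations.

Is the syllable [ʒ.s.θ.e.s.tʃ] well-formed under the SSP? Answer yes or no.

Onset: /ʒ/ is a fricative (sonority 3), /s/ is a fricative (sonority 3), /θ/ is a fricative (sonority 3); then the nucleus /e/ (sonority 8).
Onset profile 3-3-3-8 — rises to the nucleus.
Coda: /s/ is a fricative (sonority 3), /tʃ/ is an affricate (sonority 2).
Coda profile 8-3-2 — falls from the nucleus.

yes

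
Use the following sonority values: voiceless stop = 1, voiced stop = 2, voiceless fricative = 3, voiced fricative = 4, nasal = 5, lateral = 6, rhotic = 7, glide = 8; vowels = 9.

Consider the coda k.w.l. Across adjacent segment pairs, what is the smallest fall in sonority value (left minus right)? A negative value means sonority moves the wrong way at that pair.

-7

/k/ is a voiceless stop (sonority 1).
/w/ is a glide (sonority 8).
/l/ is a lateral (sonority 6).
/k/→/w/: change -7.
/w/→/l/: change +2.
Minimum = -7.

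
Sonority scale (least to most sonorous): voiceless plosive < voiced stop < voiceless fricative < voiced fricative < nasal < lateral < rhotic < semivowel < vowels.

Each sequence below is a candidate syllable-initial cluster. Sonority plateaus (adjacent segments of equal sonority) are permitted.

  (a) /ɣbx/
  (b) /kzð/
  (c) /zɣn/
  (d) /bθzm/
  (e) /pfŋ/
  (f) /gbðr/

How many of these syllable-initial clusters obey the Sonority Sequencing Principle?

(a) sonority 4-2-3: ill-formed.
(b) sonority 1-4-4: well-formed.
(c) sonority 4-4-5: well-formed.
(d) sonority 2-3-4-5: well-formed.
(e) sonority 1-3-5: well-formed.
(f) sonority 2-2-4-7: well-formed.

5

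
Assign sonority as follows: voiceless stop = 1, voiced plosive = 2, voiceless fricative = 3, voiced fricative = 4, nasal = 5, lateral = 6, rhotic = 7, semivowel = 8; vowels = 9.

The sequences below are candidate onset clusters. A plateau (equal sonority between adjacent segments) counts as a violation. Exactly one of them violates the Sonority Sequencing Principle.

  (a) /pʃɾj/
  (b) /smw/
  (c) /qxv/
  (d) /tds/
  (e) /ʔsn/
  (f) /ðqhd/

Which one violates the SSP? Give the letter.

(a) sonority 1-3-7-8: well-formed.
(b) sonority 3-5-8: well-formed.
(c) sonority 1-3-4: well-formed.
(d) sonority 1-2-3: well-formed.
(e) sonority 1-3-5: well-formed.
(f) sonority 4-1-3-2: ill-formed.

f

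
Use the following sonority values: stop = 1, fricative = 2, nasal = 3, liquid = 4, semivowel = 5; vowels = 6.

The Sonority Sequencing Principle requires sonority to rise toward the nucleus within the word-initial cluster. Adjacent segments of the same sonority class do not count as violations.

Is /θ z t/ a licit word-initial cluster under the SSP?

/θ/ is a fricative (sonority 2).
/z/ is a fricative (sonority 2).
/t/ is a stop (sonority 1).
The profile is 2-2-1. Between /z/ (2) and /t/ (1) sonority does not rise, so the cluster violates the SSP.

no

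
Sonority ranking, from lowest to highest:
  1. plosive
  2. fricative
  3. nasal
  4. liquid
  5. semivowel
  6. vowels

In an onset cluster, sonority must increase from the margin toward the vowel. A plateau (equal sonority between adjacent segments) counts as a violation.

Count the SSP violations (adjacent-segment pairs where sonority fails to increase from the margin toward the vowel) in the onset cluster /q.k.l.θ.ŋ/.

2

/q/: plosive = 1.
/k/: plosive = 1.
/l/: liquid = 4.
/θ/: fricative = 2.
/ŋ/: nasal = 3.
/q/→/k/: 1→1 (plateau) — violation.
/k/→/l/: 1→4 (rises) — ok.
/l/→/θ/: 4→2 (does not rise) — violation.
/θ/→/ŋ/: 2→3 (rises) — ok.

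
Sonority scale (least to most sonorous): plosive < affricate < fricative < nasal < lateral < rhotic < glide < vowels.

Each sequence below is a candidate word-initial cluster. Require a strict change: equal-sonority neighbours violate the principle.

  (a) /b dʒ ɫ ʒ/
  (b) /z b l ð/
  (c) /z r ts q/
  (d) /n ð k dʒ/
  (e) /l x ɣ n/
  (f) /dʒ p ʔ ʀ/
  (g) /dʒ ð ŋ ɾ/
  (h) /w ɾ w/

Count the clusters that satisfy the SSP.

(a) sonority 1-2-5-3: ill-formed.
(b) sonority 3-1-5-3: ill-formed.
(c) sonority 3-6-2-1: ill-formed.
(d) sonority 4-3-1-2: ill-formed.
(e) sonority 5-3-3-4: ill-formed.
(f) sonority 2-1-1-6: ill-formed.
(g) sonority 2-3-4-6: well-formed.
(h) sonority 7-6-7: ill-formed.

1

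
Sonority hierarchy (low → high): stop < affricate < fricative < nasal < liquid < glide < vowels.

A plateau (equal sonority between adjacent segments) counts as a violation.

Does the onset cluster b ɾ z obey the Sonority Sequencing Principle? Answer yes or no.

no

/b/ is a stop (sonority 1).
/ɾ/ is a liquid (sonority 5).
/z/ is a fricative (sonority 3).
The profile is 1-5-3. Between /ɾ/ (5) and /z/ (3) sonority does not rise, so the cluster violates the SSP.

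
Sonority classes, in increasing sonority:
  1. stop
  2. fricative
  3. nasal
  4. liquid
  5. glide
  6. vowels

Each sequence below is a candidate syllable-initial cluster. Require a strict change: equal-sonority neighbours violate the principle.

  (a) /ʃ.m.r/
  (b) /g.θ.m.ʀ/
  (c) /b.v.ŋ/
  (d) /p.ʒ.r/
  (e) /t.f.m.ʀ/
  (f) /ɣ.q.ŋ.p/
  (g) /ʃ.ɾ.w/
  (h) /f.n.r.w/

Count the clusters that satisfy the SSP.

7

(a) 2-3-4 → obeys
(b) 1-2-3-4 → obeys
(c) 1-2-3 → obeys
(d) 1-2-4 → obeys
(e) 1-2-3-4 → obeys
(f) 2-1-3-1 → violates
(g) 2-4-5 → obeys
(h) 2-3-4-5 → obeys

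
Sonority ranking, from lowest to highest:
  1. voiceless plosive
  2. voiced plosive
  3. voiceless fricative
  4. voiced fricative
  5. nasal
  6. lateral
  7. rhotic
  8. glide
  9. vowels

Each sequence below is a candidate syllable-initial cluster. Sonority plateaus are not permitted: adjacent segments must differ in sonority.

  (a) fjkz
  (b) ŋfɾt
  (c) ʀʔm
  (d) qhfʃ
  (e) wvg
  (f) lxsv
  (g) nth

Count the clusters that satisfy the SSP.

(a) sonority 3-8-1-4: ill-formed.
(b) sonority 5-3-7-1: ill-formed.
(c) sonority 7-1-5: ill-formed.
(d) sonority 1-3-3-3: ill-formed.
(e) sonority 8-4-2: ill-formed.
(f) sonority 6-3-3-4: ill-formed.
(g) sonority 5-1-3: ill-formed.

0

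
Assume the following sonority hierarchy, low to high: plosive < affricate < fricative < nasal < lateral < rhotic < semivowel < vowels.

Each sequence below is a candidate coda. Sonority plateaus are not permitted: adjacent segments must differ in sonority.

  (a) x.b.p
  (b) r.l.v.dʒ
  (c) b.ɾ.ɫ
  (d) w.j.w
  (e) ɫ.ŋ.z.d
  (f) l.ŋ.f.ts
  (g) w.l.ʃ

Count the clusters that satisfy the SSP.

(a) sonority 3-1-1: ill-formed.
(b) sonority 6-5-3-2: well-formed.
(c) sonority 1-6-5: ill-formed.
(d) sonority 7-7-7: ill-formed.
(e) sonority 5-4-3-1: well-formed.
(f) sonority 5-4-3-2: well-formed.
(g) sonority 7-5-3: well-formed.

4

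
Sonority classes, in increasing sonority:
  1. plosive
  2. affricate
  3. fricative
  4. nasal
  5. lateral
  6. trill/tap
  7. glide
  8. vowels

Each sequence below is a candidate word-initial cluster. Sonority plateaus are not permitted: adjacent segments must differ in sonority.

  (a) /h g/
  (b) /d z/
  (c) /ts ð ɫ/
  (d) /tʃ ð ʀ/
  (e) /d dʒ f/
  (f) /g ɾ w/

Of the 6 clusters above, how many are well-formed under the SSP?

5

(a) /h g/: profile 3-1 — violates.
(b) /d z/: profile 1-3 — obeys.
(c) /ts ð ɫ/: profile 2-3-5 — obeys.
(d) /tʃ ð ʀ/: profile 2-3-6 — obeys.
(e) /d dʒ f/: profile 1-2-3 — obeys.
(f) /g ɾ w/: profile 1-6-7 — obeys.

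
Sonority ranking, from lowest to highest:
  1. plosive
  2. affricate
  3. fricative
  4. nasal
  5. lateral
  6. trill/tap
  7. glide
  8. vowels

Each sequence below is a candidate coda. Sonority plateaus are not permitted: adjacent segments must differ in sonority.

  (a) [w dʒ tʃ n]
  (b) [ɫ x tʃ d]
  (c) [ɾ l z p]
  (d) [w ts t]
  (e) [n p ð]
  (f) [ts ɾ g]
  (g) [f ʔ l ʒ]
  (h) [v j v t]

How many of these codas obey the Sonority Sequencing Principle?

3

(a) 7-2-2-4 → violates
(b) 5-3-2-1 → obeys
(c) 6-5-3-1 → obeys
(d) 7-2-1 → obeys
(e) 4-1-3 → violates
(f) 2-6-1 → violates
(g) 3-1-5-3 → violates
(h) 3-7-3-1 → violates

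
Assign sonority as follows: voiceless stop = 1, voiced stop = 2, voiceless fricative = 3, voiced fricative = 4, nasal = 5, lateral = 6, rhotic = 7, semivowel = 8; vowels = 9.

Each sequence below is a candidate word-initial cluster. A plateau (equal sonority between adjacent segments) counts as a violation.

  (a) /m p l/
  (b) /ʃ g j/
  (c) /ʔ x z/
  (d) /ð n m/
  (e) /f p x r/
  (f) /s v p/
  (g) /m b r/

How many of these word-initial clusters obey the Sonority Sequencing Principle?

1

(a) 5-1-6 → violates
(b) 3-2-8 → violates
(c) 1-3-4 → obeys
(d) 4-5-5 → violates
(e) 3-1-3-7 → violates
(f) 3-4-1 → violates
(g) 5-2-7 → violates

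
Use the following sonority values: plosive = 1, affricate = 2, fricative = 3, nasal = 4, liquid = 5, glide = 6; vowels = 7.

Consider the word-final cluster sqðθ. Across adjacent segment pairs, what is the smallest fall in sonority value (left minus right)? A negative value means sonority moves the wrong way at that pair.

-2

/s/ is a fricative (sonority 3).
/q/ is a plosive (sonority 1).
/ð/ is a fricative (sonority 3).
/θ/ is a fricative (sonority 3).
/s/→/q/: change +2.
/q/→/ð/: change -2.
/ð/→/θ/: change +0.
Minimum = -2.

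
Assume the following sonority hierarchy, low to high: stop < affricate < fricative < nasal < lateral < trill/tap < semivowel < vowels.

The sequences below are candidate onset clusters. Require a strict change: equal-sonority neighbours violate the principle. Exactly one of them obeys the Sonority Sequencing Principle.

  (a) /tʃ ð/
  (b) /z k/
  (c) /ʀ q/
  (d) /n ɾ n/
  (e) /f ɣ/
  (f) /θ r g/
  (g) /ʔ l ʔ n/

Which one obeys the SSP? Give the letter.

a

(a) /tʃ ð/: profile 2-3 — obeys.
(b) /z k/: profile 3-1 — violates.
(c) /ʀ q/: profile 6-1 — violates.
(d) /n ɾ n/: profile 4-6-4 — violates.
(e) /f ɣ/: profile 3-3 — violates.
(f) /θ r g/: profile 3-6-1 — violates.
(g) /ʔ l ʔ n/: profile 1-5-1-4 — violates.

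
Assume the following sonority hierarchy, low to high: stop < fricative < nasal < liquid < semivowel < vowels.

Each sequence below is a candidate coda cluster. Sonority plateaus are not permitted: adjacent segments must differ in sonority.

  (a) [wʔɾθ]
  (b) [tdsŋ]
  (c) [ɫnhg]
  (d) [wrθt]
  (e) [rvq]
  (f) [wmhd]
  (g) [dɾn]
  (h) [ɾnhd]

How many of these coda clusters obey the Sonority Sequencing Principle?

5

(a) sonority 5-1-4-2: ill-formed.
(b) sonority 1-1-2-3: ill-formed.
(c) sonority 4-3-2-1: well-formed.
(d) sonority 5-4-2-1: well-formed.
(e) sonority 4-2-1: well-formed.
(f) sonority 5-3-2-1: well-formed.
(g) sonority 1-4-3: ill-formed.
(h) sonority 4-3-2-1: well-formed.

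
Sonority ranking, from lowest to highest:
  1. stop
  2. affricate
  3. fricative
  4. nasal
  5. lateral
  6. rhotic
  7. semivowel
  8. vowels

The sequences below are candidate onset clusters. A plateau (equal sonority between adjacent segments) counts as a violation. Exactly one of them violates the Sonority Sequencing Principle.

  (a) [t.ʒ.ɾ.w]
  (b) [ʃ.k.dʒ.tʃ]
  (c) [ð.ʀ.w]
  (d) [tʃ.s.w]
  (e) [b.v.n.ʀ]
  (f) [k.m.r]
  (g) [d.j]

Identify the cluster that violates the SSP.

b

(a) 1-3-6-7 → obeys
(b) 3-1-2-2 → violates
(c) 3-6-7 → obeys
(d) 2-3-7 → obeys
(e) 1-3-4-6 → obeys
(f) 1-4-6 → obeys
(g) 1-7 → obeys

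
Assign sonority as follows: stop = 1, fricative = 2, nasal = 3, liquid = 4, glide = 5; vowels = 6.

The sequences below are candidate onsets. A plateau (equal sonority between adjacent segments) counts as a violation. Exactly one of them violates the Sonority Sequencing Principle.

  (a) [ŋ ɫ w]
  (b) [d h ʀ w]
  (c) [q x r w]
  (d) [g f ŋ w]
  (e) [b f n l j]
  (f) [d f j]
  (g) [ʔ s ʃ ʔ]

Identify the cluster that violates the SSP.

(a) 3-4-5 → obeys
(b) 1-2-4-5 → obeys
(c) 1-2-4-5 → obeys
(d) 1-2-3-5 → obeys
(e) 1-2-3-4-5 → obeys
(f) 1-2-5 → obeys
(g) 1-2-2-1 → violates

g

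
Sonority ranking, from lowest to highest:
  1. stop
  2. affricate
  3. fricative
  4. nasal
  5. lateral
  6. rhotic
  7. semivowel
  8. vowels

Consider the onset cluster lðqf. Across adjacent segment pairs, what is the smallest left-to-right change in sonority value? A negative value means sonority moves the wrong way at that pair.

-2

/l/: lateral = 5.
/ð/: fricative = 3.
/q/: stop = 1.
/f/: fricative = 3.
/l/→/ð/: change -2.
/ð/→/q/: change -2.
/q/→/f/: change +2.
Minimum = -2.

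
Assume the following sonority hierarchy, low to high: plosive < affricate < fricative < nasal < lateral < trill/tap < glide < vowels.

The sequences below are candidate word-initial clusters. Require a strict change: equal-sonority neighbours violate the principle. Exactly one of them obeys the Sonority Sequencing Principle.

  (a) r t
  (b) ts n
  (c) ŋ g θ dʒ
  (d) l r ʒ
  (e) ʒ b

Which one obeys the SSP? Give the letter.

b

(a) r t: profile 6-1 — violates.
(b) ts n: profile 2-4 — obeys.
(c) ŋ g θ dʒ: profile 4-1-3-2 — violates.
(d) l r ʒ: profile 5-6-3 — violates.
(e) ʒ b: profile 3-1 — violates.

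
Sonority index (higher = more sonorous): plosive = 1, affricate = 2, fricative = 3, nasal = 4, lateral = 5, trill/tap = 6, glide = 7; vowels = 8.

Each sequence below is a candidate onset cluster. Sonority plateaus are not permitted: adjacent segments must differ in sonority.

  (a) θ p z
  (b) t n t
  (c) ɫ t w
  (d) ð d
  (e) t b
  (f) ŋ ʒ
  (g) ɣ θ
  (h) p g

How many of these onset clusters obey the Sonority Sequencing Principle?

(a) θ p z: profile 3-1-3 — violates.
(b) t n t: profile 1-4-1 — violates.
(c) ɫ t w: profile 5-1-7 — violates.
(d) ð d: profile 3-1 — violates.
(e) t b: profile 1-1 — violates.
(f) ŋ ʒ: profile 4-3 — violates.
(g) ɣ θ: profile 3-3 — violates.
(h) p g: profile 1-1 — violates.

0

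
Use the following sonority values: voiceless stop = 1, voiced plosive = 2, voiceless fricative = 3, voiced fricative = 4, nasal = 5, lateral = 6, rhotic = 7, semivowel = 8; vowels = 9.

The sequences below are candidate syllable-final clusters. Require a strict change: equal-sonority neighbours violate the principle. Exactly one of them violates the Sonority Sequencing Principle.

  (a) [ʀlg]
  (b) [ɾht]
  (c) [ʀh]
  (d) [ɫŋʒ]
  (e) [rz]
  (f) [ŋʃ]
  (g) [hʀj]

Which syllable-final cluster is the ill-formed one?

g

(a) sonority 7-6-2: well-formed.
(b) sonority 7-3-1: well-formed.
(c) sonority 7-3: well-formed.
(d) sonority 6-5-4: well-formed.
(e) sonority 7-4: well-formed.
(f) sonority 5-3: well-formed.
(g) sonority 3-7-8: ill-formed.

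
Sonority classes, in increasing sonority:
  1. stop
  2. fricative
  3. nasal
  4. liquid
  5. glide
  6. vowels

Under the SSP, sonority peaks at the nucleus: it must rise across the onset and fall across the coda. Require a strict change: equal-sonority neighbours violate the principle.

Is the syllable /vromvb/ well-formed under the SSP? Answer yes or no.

yes

Onset: /v/ is a fricative (sonority 2), /r/ is a liquid (sonority 4); then the nucleus /o/ (sonority 6).
Onset profile 2-4-6 — rises to the nucleus.
Coda: /m/ is a nasal (sonority 3), /v/ is a fricative (sonority 2), /b/ is a stop (sonority 1).
Coda profile 6-3-2-1 — falls from the nucleus.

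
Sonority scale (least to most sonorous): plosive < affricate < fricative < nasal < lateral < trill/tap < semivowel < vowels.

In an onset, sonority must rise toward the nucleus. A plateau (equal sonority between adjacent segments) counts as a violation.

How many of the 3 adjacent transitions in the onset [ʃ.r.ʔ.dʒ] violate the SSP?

/ʃ/ is a fricative (sonority 3).
/r/ is a trill/tap (sonority 6).
/ʔ/ is a plosive (sonority 1).
/dʒ/ is an affricate (sonority 2).
/ʃ/→/r/: 3→6 (rises) — ok.
/r/→/ʔ/: 6→1 (does not rise) — violation.
/ʔ/→/dʒ/: 1→2 (rises) — ok.

1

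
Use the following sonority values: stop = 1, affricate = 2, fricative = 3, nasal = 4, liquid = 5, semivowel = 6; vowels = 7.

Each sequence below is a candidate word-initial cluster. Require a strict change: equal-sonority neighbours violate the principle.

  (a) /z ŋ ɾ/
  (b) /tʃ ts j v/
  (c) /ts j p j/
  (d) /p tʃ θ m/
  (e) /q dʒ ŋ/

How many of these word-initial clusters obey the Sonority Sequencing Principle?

3

(a) /z ŋ ɾ/: profile 3-4-5 — obeys.
(b) /tʃ ts j v/: profile 2-2-6-3 — violates.
(c) /ts j p j/: profile 2-6-1-6 — violates.
(d) /p tʃ θ m/: profile 1-2-3-4 — obeys.
(e) /q dʒ ŋ/: profile 1-2-4 — obeys.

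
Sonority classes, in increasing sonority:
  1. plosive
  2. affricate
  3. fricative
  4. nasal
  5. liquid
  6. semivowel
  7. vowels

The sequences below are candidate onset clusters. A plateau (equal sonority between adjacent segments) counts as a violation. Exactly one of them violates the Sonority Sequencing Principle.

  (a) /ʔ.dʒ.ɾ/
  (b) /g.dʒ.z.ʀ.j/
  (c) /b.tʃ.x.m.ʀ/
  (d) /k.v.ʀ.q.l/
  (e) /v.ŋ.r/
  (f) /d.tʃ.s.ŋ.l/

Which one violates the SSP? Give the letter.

(a) /ʔ.dʒ.ɾ/: profile 1-2-5 — obeys.
(b) /g.dʒ.z.ʀ.j/: profile 1-2-3-5-6 — obeys.
(c) /b.tʃ.x.m.ʀ/: profile 1-2-3-4-5 — obeys.
(d) /k.v.ʀ.q.l/: profile 1-3-5-1-5 — violates.
(e) /v.ŋ.r/: profile 3-4-5 — obeys.
(f) /d.tʃ.s.ŋ.l/: profile 1-2-3-4-5 — obeys.

d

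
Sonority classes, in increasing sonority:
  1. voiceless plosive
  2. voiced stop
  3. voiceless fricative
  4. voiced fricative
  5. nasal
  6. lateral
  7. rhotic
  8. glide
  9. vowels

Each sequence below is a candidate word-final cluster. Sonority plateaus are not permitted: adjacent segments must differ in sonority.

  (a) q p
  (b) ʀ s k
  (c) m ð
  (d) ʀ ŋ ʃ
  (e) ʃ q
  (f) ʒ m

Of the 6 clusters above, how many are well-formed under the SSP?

4

(a) 1-1 → violates
(b) 7-3-1 → obeys
(c) 5-4 → obeys
(d) 7-5-3 → obeys
(e) 3-1 → obeys
(f) 4-5 → violates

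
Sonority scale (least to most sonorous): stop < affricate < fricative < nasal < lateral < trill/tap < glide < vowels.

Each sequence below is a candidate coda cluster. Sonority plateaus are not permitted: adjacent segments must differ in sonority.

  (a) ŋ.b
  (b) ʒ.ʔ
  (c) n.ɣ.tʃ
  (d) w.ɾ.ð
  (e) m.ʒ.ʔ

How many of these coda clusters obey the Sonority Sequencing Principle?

(a) 4-1 → obeys
(b) 3-1 → obeys
(c) 4-3-2 → obeys
(d) 7-6-3 → obeys
(e) 4-3-1 → obeys

5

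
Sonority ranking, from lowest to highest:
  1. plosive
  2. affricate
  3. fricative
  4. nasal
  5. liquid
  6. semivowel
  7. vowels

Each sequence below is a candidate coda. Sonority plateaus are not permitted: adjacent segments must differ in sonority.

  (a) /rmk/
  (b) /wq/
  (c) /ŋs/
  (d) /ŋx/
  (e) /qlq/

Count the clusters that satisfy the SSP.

4

(a) 5-4-1 → obeys
(b) 6-1 → obeys
(c) 4-3 → obeys
(d) 4-3 → obeys
(e) 1-5-1 → violates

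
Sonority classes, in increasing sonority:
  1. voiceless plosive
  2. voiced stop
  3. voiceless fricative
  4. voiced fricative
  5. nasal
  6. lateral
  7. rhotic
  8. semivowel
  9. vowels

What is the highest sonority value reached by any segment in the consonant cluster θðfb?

4

/θ/ — voiceless fricative, sonority 3.
/ð/ — voiced fricative, sonority 4.
/f/ — voiceless fricative, sonority 3.
/b/ — voiced stop, sonority 2.
The maximum is 4.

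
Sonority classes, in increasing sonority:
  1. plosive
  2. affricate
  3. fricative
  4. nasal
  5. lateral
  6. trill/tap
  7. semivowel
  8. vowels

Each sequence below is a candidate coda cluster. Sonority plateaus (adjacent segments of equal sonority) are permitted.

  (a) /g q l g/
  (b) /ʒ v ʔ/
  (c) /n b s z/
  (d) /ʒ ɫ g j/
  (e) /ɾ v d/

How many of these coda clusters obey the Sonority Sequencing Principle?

2

(a) 1-1-5-1 → violates
(b) 3-3-1 → obeys
(c) 4-1-3-3 → violates
(d) 3-5-1-7 → violates
(e) 6-3-1 → obeys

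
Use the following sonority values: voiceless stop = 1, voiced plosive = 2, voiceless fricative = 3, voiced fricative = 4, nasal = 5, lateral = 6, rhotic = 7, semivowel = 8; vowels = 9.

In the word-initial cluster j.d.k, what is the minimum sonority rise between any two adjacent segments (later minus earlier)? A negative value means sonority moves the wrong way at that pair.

/j/ — semivowel, sonority 8.
/d/ — voiced plosive, sonority 2.
/k/ — voiceless stop, sonority 1.
/j/→/d/: change -6.
/d/→/k/: change -1.
Minimum = -6.

-6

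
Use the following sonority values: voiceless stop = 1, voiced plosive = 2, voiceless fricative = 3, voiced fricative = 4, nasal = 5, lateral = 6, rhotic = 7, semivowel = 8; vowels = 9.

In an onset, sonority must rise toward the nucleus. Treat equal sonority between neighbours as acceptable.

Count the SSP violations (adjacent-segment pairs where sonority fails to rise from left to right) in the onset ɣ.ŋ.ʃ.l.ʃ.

2

/ɣ/ is a voiced fricative (sonority 4).
/ŋ/ is a nasal (sonority 5).
/ʃ/ is a voiceless fricative (sonority 3).
/l/ is a lateral (sonority 6).
/ʃ/ is a voiceless fricative (sonority 3).
/ɣ/→/ŋ/: 4→5 (rises) — ok.
/ŋ/→/ʃ/: 5→3 (does not rise) — violation.
/ʃ/→/l/: 3→6 (rises) — ok.
/l/→/ʃ/: 6→3 (does not rise) — violation.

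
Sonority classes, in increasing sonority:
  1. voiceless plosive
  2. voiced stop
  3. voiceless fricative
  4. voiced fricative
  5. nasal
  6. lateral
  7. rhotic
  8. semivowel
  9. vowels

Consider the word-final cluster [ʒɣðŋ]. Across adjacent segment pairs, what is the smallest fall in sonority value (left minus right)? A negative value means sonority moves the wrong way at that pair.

-1

/ʒ/ — voiced fricative, sonority 4.
/ɣ/ — voiced fricative, sonority 4.
/ð/ — voiced fricative, sonority 4.
/ŋ/ — nasal, sonority 5.
/ʒ/→/ɣ/: change +0.
/ɣ/→/ð/: change +0.
/ð/→/ŋ/: change -1.
Minimum = -1.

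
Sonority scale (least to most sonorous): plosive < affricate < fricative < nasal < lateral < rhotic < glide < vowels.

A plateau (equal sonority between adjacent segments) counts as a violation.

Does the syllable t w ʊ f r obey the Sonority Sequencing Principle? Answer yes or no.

Onset: /t/ is a plosive (sonority 1), /w/ is a glide (sonority 7); then the nucleus /ʊ/ (sonority 8).
Onset profile 1-7-8 — rises to the nucleus.
Coda: /f/ is a fricative (sonority 3), /r/ is a rhotic (sonority 6).
Coda profile 8-3-6 — does not strictly fall throughout.

no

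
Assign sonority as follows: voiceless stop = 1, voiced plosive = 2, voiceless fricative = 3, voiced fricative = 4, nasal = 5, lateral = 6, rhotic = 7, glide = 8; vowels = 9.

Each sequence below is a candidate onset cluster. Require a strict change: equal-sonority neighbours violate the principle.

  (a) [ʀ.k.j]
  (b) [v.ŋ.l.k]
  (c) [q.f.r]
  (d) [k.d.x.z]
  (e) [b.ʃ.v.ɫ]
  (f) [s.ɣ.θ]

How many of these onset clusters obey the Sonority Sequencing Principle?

(a) [ʀ.k.j]: profile 7-1-8 — violates.
(b) [v.ŋ.l.k]: profile 4-5-6-1 — violates.
(c) [q.f.r]: profile 1-3-7 — obeys.
(d) [k.d.x.z]: profile 1-2-3-4 — obeys.
(e) [b.ʃ.v.ɫ]: profile 2-3-4-6 — obeys.
(f) [s.ɣ.θ]: profile 3-4-3 — violates.

3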